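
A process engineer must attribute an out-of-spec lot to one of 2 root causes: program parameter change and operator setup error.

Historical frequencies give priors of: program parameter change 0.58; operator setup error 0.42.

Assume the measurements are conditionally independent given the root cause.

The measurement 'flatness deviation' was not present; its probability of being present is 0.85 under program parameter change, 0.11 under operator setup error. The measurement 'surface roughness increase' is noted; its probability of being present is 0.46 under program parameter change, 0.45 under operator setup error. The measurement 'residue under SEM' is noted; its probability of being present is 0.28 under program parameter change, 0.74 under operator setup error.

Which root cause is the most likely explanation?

Multiply each prior by the joint likelihood of the measurement pattern (using 1 − P(present | H) for each absent measurement):
  program parameter change: 0.58 × (1 − 0.85) × 0.46 × 0.28 = 0.011206
  operator setup error: 0.42 × (1 − 0.11) × 0.45 × 0.74 = 0.12448
Normalizing constant Z = 0.011206 + 0.12448 = 0.13568.
P(program parameter change | evidence) ≈ 0.011206 / 0.13568 ≈ 0.083
P(operator setup error | evidence) ≈ 0.12448 / 0.13568 ≈ 0.917
The largest is 0.917, so operator setup error is most probable.

operator setup error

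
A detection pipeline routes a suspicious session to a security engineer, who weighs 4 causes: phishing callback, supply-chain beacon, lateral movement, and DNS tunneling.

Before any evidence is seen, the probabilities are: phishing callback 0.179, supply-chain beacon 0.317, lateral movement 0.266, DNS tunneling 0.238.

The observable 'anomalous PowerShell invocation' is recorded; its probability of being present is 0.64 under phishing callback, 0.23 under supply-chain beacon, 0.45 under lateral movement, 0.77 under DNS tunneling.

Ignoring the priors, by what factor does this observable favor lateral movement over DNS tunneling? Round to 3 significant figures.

Likelihood of this observable under each hypothesis:
  lateral movement: 0.45
  DNS tunneling: 0.77
Bayes factor = 0.45 / 0.77 ≈ 0.584

0.584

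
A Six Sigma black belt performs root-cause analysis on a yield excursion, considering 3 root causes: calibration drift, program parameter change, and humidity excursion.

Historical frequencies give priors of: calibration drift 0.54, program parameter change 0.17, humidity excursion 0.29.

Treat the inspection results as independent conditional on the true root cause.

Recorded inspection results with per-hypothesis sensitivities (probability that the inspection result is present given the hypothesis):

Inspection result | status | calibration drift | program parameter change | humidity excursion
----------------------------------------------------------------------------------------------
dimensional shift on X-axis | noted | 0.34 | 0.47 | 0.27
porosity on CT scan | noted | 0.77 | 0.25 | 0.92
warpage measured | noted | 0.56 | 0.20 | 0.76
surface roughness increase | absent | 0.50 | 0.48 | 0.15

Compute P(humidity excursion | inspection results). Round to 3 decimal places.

Multiply each prior by the joint likelihood of the inspection result pattern (using 1 − P(present | H) for each absent inspection result):
  calibration drift: 0.54 × 0.34 × 0.77 × 0.56 × (1 − 0.50) = 0.039584
  program parameter change: 0.17 × 0.47 × 0.25 × 0.20 × (1 − 0.48) = 0.0020774
  humidity excursion: 0.29 × 0.27 × 0.92 × 0.76 × (1 − 0.15) = 0.046535
Normalizing constant Z = 0.039584 + 0.0020774 + 0.046535 = 0.088197.
P(humidity excursion | evidence) = 0.046535 / 0.088197 ≈ 0.528.

0.528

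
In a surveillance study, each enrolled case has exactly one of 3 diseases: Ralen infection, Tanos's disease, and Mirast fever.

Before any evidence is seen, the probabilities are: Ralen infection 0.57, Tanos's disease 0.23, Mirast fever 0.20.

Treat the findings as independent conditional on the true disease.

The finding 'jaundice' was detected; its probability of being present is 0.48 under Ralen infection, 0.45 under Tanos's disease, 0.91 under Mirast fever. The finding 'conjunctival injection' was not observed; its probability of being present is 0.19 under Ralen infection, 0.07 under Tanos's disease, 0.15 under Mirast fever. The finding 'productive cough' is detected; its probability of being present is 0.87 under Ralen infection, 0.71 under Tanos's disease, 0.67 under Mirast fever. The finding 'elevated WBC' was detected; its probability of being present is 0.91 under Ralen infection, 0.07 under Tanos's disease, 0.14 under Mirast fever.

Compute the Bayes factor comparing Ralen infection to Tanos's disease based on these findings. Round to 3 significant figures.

14.8

The Bayes factor is the ratio of the joint likelihoods of the evidence pattern under the two hypotheses (using 1 − P(present | H) for each absent finding).
  Ralen infection: 0.48 × (1 − 0.19) × 0.87 × 0.91 = 0.30781
  Tanos's disease: 0.45 × (1 − 0.07) × 0.71 × 0.07 = 0.020799
Bayes factor = 0.30781 / 0.020799 ≈ 14.8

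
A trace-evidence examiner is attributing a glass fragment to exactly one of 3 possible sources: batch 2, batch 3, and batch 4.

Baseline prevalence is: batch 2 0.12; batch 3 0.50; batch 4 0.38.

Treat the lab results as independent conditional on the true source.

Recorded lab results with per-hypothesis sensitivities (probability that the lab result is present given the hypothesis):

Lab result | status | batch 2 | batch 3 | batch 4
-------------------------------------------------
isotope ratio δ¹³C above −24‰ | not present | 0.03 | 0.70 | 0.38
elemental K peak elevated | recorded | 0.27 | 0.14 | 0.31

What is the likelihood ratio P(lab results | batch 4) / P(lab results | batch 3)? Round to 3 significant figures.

Take the product of per-lab result likelihoods under each hypothesis (using 1 − P(present | H) for each absent lab result), then divide.
  batch 4: (1 − 0.38) × 0.31 = 0.1922
  batch 3: (1 − 0.70) × 0.14 = 0.042
Bayes factor = 0.1922 / 0.042 ≈ 4.58

4.58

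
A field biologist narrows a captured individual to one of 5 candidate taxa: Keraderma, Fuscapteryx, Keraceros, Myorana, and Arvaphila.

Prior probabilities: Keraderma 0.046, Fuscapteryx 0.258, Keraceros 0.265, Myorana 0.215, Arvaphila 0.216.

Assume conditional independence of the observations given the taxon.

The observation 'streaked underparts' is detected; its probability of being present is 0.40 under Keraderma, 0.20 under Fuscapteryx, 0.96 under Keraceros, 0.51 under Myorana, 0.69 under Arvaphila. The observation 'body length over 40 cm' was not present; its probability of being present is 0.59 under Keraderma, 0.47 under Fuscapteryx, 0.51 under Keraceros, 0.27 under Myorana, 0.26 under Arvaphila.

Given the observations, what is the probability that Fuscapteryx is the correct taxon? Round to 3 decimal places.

Multiply each prior by the joint likelihood of the evidence pattern (using 1 − P(present | H) for each absent observation):
  Keraderma: 0.046 × 0.40 × (1 − 0.59) = 0.007544
  Fuscapteryx: 0.258 × 0.20 × (1 − 0.47) = 0.027348
  Keraceros: 0.265 × 0.96 × (1 − 0.51) = 0.12466
  Myorana: 0.215 × 0.51 × (1 − 0.27) = 0.080044
  Arvaphila: 0.216 × 0.69 × (1 − 0.26) = 0.11029
Marginal likelihood of the evidence = 0.34988.
P(Fuscapteryx | evidence) = 0.027348 / 0.34988 ≈ 0.078.

0.078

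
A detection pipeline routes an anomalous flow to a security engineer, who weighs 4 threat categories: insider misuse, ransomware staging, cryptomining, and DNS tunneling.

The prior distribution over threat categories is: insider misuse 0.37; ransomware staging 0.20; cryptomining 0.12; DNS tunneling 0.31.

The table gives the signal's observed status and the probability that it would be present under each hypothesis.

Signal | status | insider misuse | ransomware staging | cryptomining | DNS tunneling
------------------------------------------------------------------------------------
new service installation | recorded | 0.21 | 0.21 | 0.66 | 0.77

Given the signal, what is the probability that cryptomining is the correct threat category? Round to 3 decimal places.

0.181

Multiply each prior by the likelihood of the signal:
  insider misuse: 0.37 × 0.21 = 0.0777
  ransomware staging: 0.20 × 0.21 = 0.042
  cryptomining: 0.12 × 0.66 = 0.0792
  DNS tunneling: 0.31 × 0.77 = 0.2387
Marginal likelihood of the evidence = 0.4376.
P(cryptomining | evidence) = 0.0792 / 0.4376 ≈ 0.181.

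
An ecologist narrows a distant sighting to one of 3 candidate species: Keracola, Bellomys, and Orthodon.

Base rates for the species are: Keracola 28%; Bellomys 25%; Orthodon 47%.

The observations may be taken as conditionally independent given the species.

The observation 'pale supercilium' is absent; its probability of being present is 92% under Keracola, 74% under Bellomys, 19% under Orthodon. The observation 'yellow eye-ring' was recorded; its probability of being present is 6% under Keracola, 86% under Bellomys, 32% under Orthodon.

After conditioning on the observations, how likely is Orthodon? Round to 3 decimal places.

0.680

By Bayes' rule with conditional independence, the unnormalized weight for each hypothesis is prior × ∏ likelihoods (using 1 − P(present | H) for each absent observation):
  Keracola: 0.28 × (1 − 0.92) × 0.06 = 0.001344
  Bellomys: 0.25 × (1 − 0.74) × 0.86 = 0.0559
  Orthodon: 0.47 × (1 − 0.19) × 0.32 = 0.12182
Normalizing constant Z = 0.001344 + 0.0559 + 0.12182 = 0.17907.
P(Orthodon | evidence) = 0.12182 / 0.17907 ≈ 0.680.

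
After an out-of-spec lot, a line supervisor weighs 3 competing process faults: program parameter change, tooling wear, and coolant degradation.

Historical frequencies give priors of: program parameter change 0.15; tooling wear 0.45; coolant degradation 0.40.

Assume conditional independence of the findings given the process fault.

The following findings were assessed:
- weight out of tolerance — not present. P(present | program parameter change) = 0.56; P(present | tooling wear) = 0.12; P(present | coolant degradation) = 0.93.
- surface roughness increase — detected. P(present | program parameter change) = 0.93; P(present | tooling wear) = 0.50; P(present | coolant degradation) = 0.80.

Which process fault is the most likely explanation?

tooling wear

Multiply each prior by the joint likelihood of the evidence pattern (using 1 − P(present | H) for each absent finding):
  program parameter change: 0.15 × (1 − 0.56) × 0.93 = 0.06138
  tooling wear: 0.45 × (1 − 0.12) × 0.50 = 0.198
  coolant degradation: 0.40 × (1 − 0.93) × 0.80 = 0.0224
Marginal likelihood of the evidence = 0.28178.
P(program parameter change | evidence) ≈ 0.06138 / 0.28178 ≈ 0.218
P(tooling wear | evidence) ≈ 0.198 / 0.28178 ≈ 0.703
P(coolant degradation | evidence) ≈ 0.0224 / 0.28178 ≈ 0.079
The largest is 0.703, so tooling wear is most probable.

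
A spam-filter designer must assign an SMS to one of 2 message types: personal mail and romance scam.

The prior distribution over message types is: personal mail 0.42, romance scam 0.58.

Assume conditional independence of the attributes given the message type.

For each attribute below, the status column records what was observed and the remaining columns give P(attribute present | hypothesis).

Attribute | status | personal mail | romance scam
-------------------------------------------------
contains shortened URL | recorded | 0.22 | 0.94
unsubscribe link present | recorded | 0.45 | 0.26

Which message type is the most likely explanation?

romance scam

For each hypothesis, the unnormalized posterior weight is prior × product of the attribute likelihoods:
  personal mail: 0.42 × 0.22 × 0.45 = 0.04158
  romance scam: 0.58 × 0.94 × 0.26 = 0.14175
Normalizing constant Z = 0.04158 + 0.14175 = 0.18333.
P(personal mail | evidence) ≈ 0.04158 / 0.18333 ≈ 0.227
P(romance scam | evidence) ≈ 0.14175 / 0.18333 ≈ 0.773
The largest is 0.773, so romance scam is most probable.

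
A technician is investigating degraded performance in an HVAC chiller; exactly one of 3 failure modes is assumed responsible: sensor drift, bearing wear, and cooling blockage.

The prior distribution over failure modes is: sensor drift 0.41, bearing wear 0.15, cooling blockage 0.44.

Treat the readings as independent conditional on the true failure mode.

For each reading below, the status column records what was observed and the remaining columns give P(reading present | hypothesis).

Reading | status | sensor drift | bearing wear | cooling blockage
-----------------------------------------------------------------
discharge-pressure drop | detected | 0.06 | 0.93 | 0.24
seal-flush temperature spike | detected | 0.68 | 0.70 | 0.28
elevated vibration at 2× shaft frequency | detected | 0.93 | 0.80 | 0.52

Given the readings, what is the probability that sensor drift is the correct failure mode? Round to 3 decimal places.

0.143

For each hypothesis, the unnormalized posterior weight is prior × product of the reading likelihoods:
  sensor drift: 0.41 × 0.06 × 0.68 × 0.93 = 0.015557
  bearing wear: 0.15 × 0.93 × 0.70 × 0.80 = 0.07812
  cooling blockage: 0.44 × 0.24 × 0.28 × 0.52 = 0.015375
The unnormalized weights sum to 0.10905.
P(sensor drift | evidence) = 0.015557 / 0.10905 ≈ 0.143.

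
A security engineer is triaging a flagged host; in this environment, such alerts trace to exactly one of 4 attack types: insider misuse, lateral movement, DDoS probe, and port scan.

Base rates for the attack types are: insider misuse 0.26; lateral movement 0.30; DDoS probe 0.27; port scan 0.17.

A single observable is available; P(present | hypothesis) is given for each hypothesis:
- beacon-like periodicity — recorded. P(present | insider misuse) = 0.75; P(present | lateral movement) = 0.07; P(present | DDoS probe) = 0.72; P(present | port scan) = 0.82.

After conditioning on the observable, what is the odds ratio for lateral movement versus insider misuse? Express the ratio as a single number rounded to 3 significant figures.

0.108

Posterior odds equal prior odds times the likelihood ratio; only the two competing hypotheses matter.
  lateral movement: 0.30 × 0.07 = 0.021
  insider misuse: 0.26 × 0.75 = 0.195
Odds(lateral movement : insider misuse) = 0.021 / 0.195 ≈ 0.108.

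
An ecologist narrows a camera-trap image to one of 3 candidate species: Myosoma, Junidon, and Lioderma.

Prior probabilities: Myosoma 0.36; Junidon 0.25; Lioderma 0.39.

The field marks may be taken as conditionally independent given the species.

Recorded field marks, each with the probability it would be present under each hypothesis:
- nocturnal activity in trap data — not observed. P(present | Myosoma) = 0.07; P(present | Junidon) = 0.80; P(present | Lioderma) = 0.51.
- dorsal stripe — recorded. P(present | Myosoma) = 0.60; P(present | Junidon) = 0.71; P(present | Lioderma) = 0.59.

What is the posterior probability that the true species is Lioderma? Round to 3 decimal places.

0.323

By Bayes' rule with conditional independence, the unnormalized weight for each hypothesis is prior × ∏ likelihoods (using 1 − P(present | H) for each absent field mark):
  Myosoma: 0.36 × (1 − 0.07) × 0.60 = 0.20088
  Junidon: 0.25 × (1 − 0.80) × 0.71 = 0.0355
  Lioderma: 0.39 × (1 − 0.51) × 0.59 = 0.11275
The unnormalized weights sum to 0.34913.
P(Lioderma | evidence) = 0.11275 / 0.34913 ≈ 0.323.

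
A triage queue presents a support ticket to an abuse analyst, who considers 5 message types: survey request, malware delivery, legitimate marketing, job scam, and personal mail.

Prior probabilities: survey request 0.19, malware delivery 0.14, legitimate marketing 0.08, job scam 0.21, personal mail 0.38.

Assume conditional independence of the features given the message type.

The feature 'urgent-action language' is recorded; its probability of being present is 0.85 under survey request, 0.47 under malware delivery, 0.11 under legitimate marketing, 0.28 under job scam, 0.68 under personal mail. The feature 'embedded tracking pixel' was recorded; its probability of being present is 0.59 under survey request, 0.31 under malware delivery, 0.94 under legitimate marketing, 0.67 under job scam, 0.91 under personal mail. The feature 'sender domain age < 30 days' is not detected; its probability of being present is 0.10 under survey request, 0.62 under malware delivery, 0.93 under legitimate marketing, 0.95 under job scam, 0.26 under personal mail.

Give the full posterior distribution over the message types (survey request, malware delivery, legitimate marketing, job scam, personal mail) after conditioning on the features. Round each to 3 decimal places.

For each hypothesis, the unnormalized posterior weight is prior × product of the feature likelihoods (using 1 − P(present | H) for each absent feature):
  survey request: 0.19 × 0.85 × 0.59 × (1 − 0.10) = 0.085756
  malware delivery: 0.14 × 0.47 × 0.31 × (1 − 0.62) = 0.0077512
  legitimate marketing: 0.08 × 0.11 × 0.94 × (1 − 0.93) = 0.00057904
  job scam: 0.21 × 0.28 × 0.67 × (1 − 0.95) = 0.0019698
  personal mail: 0.38 × 0.68 × 0.91 × (1 − 0.26) = 0.17401
Normalizing constant Z = 0.085756 + 0.0077512 + 0.00057904 + 0.0019698 + 0.17401 = 0.27006.
P(survey request | evidence) = 0.085756 / 0.27006 ≈ 0.318
P(malware delivery | evidence) = 0.0077512 / 0.27006 ≈ 0.029
P(legitimate marketing | evidence) = 0.00057904 / 0.27006 ≈ 0.002
P(job scam | evidence) = 0.0019698 / 0.27006 ≈ 0.007
P(personal mail | evidence) = 0.17401 / 0.27006 ≈ 0.644

0.318, 0.029, 0.002, 0.007, 0.644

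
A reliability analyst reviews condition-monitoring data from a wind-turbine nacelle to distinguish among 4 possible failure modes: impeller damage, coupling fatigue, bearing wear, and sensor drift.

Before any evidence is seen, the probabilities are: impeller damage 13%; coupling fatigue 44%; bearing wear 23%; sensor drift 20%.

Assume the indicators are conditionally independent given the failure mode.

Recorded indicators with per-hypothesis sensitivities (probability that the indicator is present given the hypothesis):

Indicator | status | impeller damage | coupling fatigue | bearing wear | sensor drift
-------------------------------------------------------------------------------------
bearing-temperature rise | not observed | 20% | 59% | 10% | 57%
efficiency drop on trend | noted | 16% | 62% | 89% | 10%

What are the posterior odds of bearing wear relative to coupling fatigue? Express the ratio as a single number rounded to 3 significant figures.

Posterior odds equal prior odds times the likelihood ratio; only the two competing hypotheses matter (using 1 − P(present | H) for each absent indicator).
  bearing wear: 0.23 × (1 − 0.10) × 0.89 = 0.18423
  coupling fatigue: 0.44 × (1 − 0.59) × 0.62 = 0.11185
Posterior odds = 0.18423 / 0.11185 ≈ 1.65.

1.65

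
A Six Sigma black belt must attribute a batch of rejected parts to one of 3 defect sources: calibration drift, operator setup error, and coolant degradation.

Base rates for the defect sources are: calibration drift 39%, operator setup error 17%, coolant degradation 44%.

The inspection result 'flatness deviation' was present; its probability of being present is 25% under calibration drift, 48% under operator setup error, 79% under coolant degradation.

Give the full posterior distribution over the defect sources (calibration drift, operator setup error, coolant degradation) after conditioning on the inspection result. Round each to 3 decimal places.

0.185, 0.155, 0.660

Multiply each prior by the likelihood of the inspection result:
  calibration drift: 0.39 × 0.25 = 0.0975
  operator setup error: 0.17 × 0.48 = 0.0816
  coolant degradation: 0.44 × 0.79 = 0.3476
The unnormalized weights sum to 0.5267.
P(calibration drift | evidence) = 0.0975 / 0.5267 ≈ 0.185
P(operator setup error | evidence) = 0.0816 / 0.5267 ≈ 0.155
P(coolant degradation | evidence) = 0.3476 / 0.5267 ≈ 0.660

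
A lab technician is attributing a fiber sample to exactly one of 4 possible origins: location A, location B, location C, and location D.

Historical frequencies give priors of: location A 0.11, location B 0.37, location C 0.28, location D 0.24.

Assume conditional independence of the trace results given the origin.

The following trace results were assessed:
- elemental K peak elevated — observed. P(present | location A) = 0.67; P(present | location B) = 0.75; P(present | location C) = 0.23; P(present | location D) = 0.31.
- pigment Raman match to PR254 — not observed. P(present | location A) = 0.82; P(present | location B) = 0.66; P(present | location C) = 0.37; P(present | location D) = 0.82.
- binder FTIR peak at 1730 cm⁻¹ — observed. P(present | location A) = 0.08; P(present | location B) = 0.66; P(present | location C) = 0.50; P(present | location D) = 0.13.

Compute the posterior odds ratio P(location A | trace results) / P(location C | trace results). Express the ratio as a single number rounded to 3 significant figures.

0.0523

Posterior odds equal prior odds times the likelihood ratio; only the two competing hypotheses matter (using 1 − P(present | H) for each absent trace result).
  location A: 0.11 × 0.67 × (1 − 0.82) × 0.08 = 0.0010613
  location C: 0.28 × 0.23 × (1 − 0.37) × 0.50 = 0.020286
Posterior odds = 0.0010613 / 0.020286 ≈ 0.0523.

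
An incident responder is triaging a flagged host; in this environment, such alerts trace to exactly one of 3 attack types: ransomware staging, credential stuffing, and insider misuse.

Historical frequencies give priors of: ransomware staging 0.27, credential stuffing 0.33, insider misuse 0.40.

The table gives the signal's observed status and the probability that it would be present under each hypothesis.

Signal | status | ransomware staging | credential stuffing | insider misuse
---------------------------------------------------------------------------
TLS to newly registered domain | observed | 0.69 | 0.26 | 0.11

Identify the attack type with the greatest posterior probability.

Multiply each prior by the likelihood of the signal:
  ransomware staging: 0.27 × 0.69 = 0.1863
  credential stuffing: 0.33 × 0.26 = 0.0858
  insider misuse: 0.40 × 0.11 = 0.044
The unnormalized weights sum to 0.3161.
P(ransomware staging | evidence) ≈ 0.1863 / 0.3161 ≈ 0.589
P(credential stuffing | evidence) ≈ 0.0858 / 0.3161 ≈ 0.271
P(insider misuse | evidence) ≈ 0.044 / 0.3161 ≈ 0.139
The largest is 0.589, so ransomware staging is most probable.

ransomware staging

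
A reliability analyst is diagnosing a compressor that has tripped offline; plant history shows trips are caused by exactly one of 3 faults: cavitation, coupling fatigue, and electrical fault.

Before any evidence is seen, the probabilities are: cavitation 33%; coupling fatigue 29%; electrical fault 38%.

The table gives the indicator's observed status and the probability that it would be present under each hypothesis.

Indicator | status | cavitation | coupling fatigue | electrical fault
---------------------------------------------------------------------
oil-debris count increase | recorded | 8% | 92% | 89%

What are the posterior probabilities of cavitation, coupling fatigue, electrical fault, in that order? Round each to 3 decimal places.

0.042, 0.423, 0.536

Multiply each prior by the likelihood of the indicator:
  cavitation: 0.33 × 0.08 = 0.0264
  coupling fatigue: 0.29 × 0.92 = 0.2668
  electrical fault: 0.38 × 0.89 = 0.3382
Marginal likelihood of the evidence = 0.6314.
P(cavitation | evidence) = 0.0264 / 0.6314 ≈ 0.042
P(coupling fatigue | evidence) = 0.2668 / 0.6314 ≈ 0.423
P(electrical fault | evidence) = 0.3382 / 0.6314 ≈ 0.536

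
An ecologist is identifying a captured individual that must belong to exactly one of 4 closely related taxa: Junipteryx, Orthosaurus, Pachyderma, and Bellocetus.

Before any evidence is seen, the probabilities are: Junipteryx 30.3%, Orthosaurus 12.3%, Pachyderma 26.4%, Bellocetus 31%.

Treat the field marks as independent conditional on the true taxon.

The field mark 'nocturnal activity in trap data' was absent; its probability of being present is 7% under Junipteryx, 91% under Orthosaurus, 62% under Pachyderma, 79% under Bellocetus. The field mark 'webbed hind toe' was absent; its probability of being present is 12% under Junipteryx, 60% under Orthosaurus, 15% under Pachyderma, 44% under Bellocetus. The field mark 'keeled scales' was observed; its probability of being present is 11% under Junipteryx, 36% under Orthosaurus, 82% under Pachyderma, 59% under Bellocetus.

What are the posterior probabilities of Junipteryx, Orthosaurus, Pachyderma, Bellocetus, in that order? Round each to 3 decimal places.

0.227, 0.013, 0.581, 0.179

Multiply each prior by the joint likelihood of the field mark pattern (using 1 − P(present | H) for each absent field mark):
  Junipteryx: 0.303 × (1 − 0.07) × (1 − 0.12) × 0.11 = 0.027277
  Orthosaurus: 0.123 × (1 − 0.91) × (1 − 0.60) × 0.36 = 0.0015941
  Pachyderma: 0.264 × (1 − 0.62) × (1 − 0.15) × 0.82 = 0.069923
  Bellocetus: 0.310 × (1 − 0.79) × (1 − 0.44) × 0.59 = 0.021509
Marginal likelihood of the evidence = 0.1203.
P(Junipteryx | evidence) = 0.027277 / 0.1203 ≈ 0.227
P(Orthosaurus | evidence) = 0.0015941 / 0.1203 ≈ 0.013
P(Pachyderma | evidence) = 0.069923 / 0.1203 ≈ 0.581
P(Bellocetus | evidence) = 0.021509 / 0.1203 ≈ 0.179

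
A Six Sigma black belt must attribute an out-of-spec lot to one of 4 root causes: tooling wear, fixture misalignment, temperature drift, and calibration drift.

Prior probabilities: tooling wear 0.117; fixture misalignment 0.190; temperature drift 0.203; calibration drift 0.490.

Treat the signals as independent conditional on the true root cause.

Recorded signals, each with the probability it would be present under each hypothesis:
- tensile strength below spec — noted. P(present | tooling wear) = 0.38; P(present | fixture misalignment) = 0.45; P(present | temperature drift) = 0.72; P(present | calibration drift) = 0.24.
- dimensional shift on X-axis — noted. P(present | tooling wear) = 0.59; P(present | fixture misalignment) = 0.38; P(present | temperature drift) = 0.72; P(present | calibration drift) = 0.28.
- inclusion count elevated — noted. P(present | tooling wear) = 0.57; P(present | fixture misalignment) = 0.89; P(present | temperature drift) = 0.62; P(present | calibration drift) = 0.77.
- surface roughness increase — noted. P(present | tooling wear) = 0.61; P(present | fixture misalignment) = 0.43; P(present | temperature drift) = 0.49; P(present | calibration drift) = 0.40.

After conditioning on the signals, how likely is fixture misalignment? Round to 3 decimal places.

0.195

Multiply each prior by the joint likelihood of the signal pattern:
  tooling wear: 0.117 × 0.38 × 0.59 × 0.57 × 0.61 = 0.0091207
  fixture misalignment: 0.190 × 0.45 × 0.38 × 0.89 × 0.43 = 0.012434
  temperature drift: 0.203 × 0.72 × 0.72 × 0.62 × 0.49 = 0.03197
  calibration drift: 0.490 × 0.24 × 0.28 × 0.77 × 0.40 = 0.010142
The unnormalized weights sum to 0.063667.
P(fixture misalignment | evidence) = 0.012434 / 0.063667 ≈ 0.195.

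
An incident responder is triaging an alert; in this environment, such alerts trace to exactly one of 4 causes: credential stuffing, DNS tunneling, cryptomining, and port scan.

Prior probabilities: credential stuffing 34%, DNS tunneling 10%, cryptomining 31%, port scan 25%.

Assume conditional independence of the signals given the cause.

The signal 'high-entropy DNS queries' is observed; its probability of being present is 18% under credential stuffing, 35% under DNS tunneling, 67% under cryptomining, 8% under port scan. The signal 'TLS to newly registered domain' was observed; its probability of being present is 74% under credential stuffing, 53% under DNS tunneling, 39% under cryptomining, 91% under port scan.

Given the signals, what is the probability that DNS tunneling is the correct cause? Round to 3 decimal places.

0.114

For each hypothesis, the unnormalized posterior weight is prior × product of the signal likelihoods:
  credential stuffing: 0.34 × 0.18 × 0.74 = 0.045288
  DNS tunneling: 0.10 × 0.35 × 0.53 = 0.01855
  cryptomining: 0.31 × 0.67 × 0.39 = 0.081003
  port scan: 0.25 × 0.08 × 0.91 = 0.0182
The unnormalized weights sum to 0.16304.
P(DNS tunneling | evidence) = 0.01855 / 0.16304 ≈ 0.114.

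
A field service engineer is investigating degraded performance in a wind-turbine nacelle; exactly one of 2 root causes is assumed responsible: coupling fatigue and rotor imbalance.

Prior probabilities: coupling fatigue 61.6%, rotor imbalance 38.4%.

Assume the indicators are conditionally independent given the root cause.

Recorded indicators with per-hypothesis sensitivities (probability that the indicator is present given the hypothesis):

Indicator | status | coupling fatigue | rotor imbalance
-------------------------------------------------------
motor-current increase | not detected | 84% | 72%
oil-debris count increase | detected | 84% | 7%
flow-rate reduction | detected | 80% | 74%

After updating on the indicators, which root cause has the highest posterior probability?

For each hypothesis, the unnormalized posterior weight is prior × product of the indicator likelihoods (using 1 − P(present | H) for each absent indicator):
  coupling fatigue: 0.616 × (1 − 0.84) × 0.84 × 0.80 = 0.066232
  rotor imbalance: 0.384 × (1 − 0.72) × 0.07 × 0.74 = 0.0055695
Normalizing constant Z = 0.066232 + 0.0055695 = 0.071802.
P(coupling fatigue | evidence) ≈ 0.066232 / 0.071802 ≈ 0.922
P(rotor imbalance | evidence) ≈ 0.0055695 / 0.071802 ≈ 0.078
The largest is 0.922, so coupling fatigue is most probable.

coupling fatigue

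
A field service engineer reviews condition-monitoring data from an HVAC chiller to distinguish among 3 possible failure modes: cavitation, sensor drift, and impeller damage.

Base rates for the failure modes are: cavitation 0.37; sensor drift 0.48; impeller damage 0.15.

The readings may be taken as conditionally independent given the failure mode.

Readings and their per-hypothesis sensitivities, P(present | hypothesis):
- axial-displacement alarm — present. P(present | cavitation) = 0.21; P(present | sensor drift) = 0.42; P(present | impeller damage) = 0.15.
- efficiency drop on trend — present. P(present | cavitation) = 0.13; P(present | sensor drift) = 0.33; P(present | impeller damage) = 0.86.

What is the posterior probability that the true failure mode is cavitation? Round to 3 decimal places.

By Bayes' rule with conditional independence, the unnormalized weight for each hypothesis is prior × ∏ likelihoods:
  cavitation: 0.37 × 0.21 × 0.13 = 0.010101
  sensor drift: 0.48 × 0.42 × 0.33 = 0.066528
  impeller damage: 0.15 × 0.15 × 0.86 = 0.01935
Marginal likelihood of the evidence = 0.095979.
P(cavitation | evidence) = 0.010101 / 0.095979 ≈ 0.105.

0.105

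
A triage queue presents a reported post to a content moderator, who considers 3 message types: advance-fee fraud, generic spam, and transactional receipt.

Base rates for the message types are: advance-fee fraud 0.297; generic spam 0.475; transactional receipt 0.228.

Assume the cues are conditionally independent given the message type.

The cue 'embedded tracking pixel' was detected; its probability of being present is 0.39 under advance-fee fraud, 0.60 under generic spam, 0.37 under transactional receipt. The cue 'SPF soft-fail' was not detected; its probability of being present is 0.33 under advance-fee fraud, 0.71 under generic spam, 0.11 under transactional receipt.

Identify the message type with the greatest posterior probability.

For each hypothesis, the unnormalized posterior weight is prior × product of the cue likelihoods (using 1 − P(present | H) for each absent cue):
  advance-fee fraud: 0.297 × 0.39 × (1 − 0.33) = 0.077606
  generic spam: 0.475 × 0.60 × (1 − 0.71) = 0.08265
  transactional receipt: 0.228 × 0.37 × (1 − 0.11) = 0.07508
The unnormalized weights sum to 0.23534.
P(advance-fee fraud | evidence) ≈ 0.077606 / 0.23534 ≈ 0.330
P(generic spam | evidence) ≈ 0.08265 / 0.23534 ≈ 0.351
P(transactional receipt | evidence) ≈ 0.07508 / 0.23534 ≈ 0.319
The largest is 0.351, so generic spam is most probable.

generic spam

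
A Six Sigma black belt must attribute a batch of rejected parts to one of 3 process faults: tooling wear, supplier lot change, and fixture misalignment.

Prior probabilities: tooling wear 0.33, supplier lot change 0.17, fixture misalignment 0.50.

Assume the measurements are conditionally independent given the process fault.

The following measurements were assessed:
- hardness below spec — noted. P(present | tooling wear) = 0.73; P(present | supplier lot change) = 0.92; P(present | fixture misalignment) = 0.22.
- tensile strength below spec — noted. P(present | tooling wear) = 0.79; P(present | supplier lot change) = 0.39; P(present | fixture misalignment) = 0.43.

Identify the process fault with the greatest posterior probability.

By Bayes' rule with conditional independence, the unnormalized weight for each hypothesis is prior × ∏ likelihoods:
  tooling wear: 0.33 × 0.73 × 0.79 = 0.19031
  supplier lot change: 0.17 × 0.92 × 0.39 = 0.060996
  fixture misalignment: 0.50 × 0.22 × 0.43 = 0.0473
Normalizing constant Z = 0.19031 + 0.060996 + 0.0473 = 0.29861.
P(tooling wear | evidence) ≈ 0.19031 / 0.29861 ≈ 0.637
P(supplier lot change | evidence) ≈ 0.060996 / 0.29861 ≈ 0.204
P(fixture misalignment | evidence) ≈ 0.0473 / 0.29861 ≈ 0.158
The largest is 0.637, so tooling wear is most probable.

tooling wear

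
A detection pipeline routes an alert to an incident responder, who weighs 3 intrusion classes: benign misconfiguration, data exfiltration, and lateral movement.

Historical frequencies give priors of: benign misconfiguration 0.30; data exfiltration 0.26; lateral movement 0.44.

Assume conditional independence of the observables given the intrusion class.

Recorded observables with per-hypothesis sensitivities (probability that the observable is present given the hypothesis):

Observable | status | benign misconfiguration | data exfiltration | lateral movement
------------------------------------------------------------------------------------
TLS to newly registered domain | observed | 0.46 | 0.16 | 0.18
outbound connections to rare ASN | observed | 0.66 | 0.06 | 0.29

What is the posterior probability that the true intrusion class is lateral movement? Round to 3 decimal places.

0.197

By Bayes' rule with conditional independence, the unnormalized weight for each hypothesis is prior × ∏ likelihoods:
  benign misconfiguration: 0.30 × 0.46 × 0.66 = 0.09108
  data exfiltration: 0.26 × 0.16 × 0.06 = 0.002496
  lateral movement: 0.44 × 0.18 × 0.29 = 0.022968
Marginal likelihood of the evidence = 0.11654.
P(lateral movement | evidence) = 0.022968 / 0.11654 ≈ 0.197.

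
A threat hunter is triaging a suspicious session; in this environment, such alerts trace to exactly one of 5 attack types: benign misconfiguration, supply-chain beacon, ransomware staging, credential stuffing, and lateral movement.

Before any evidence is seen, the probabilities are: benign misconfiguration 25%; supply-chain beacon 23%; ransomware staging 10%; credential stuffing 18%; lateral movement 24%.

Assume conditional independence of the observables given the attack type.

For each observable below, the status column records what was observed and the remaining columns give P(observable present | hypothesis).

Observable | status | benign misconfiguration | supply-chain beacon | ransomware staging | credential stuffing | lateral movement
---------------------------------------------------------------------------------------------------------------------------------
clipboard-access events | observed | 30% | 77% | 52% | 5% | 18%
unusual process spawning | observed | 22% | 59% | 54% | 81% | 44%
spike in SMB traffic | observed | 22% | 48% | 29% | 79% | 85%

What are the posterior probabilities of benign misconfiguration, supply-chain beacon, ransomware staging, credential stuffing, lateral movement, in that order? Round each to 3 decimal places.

0.043, 0.598, 0.097, 0.069, 0.193

Multiply each prior by the joint likelihood of the observable pattern:
  benign misconfiguration: 0.25 × 0.30 × 0.22 × 0.22 = 0.00363
  supply-chain beacon: 0.23 × 0.77 × 0.59 × 0.48 = 0.050155
  ransomware staging: 0.10 × 0.52 × 0.54 × 0.29 = 0.0081432
  credential stuffing: 0.18 × 0.05 × 0.81 × 0.79 = 0.0057591
  lateral movement: 0.24 × 0.18 × 0.44 × 0.85 = 0.016157
The unnormalized weights sum to 0.083844.
P(benign misconfiguration | evidence) = 0.00363 / 0.083844 ≈ 0.043
P(supply-chain beacon | evidence) = 0.050155 / 0.083844 ≈ 0.598
P(ransomware staging | evidence) = 0.0081432 / 0.083844 ≈ 0.097
P(credential stuffing | evidence) = 0.0057591 / 0.083844 ≈ 0.069
P(lateral movement | evidence) = 0.016157 / 0.083844 ≈ 0.193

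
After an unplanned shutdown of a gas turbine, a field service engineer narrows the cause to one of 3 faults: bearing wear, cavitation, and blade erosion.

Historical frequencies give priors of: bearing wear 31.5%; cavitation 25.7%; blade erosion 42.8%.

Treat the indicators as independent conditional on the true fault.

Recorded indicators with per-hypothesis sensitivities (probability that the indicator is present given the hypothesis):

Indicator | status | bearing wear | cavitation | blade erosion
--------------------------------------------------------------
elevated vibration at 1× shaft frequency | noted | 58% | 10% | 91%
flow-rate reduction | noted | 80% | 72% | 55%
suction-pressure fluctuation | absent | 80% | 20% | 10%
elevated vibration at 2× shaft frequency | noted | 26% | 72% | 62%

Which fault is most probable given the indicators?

blade erosion

For each hypothesis, the unnormalized posterior weight is prior × product of the indicator likelihoods (using 1 − P(present | H) for each absent indicator):
  bearing wear: 0.315 × 0.58 × 0.80 × (1 − 0.80) × 0.26 = 0.0076003
  cavitation: 0.257 × 0.10 × 0.72 × (1 − 0.20) × 0.72 = 0.010658
  blade erosion: 0.428 × 0.91 × 0.55 × (1 − 0.10) × 0.62 = 0.11953
Marginal likelihood of the evidence = 0.13779.
P(bearing wear | evidence) ≈ 0.0076003 / 0.13779 ≈ 0.055
P(cavitation | evidence) ≈ 0.010658 / 0.13779 ≈ 0.077
P(blade erosion | evidence) ≈ 0.11953 / 0.13779 ≈ 0.867
The largest is 0.867, so blade erosion is most probable.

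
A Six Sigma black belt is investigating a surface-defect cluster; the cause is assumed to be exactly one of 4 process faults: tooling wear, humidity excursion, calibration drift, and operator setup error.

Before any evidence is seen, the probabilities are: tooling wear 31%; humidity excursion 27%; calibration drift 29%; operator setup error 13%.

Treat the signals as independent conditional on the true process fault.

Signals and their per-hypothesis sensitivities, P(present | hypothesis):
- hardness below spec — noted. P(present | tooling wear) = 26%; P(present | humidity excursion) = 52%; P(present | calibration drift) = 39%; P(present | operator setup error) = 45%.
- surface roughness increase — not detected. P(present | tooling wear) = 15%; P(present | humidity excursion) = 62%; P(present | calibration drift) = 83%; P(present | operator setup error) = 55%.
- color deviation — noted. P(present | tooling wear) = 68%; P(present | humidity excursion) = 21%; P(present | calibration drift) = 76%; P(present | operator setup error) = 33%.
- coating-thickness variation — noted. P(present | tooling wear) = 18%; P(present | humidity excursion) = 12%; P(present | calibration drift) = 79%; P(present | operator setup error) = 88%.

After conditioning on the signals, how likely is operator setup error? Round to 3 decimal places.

Multiply each prior by the joint likelihood of the signal pattern (using 1 − P(present | H) for each absent signal):
  tooling wear: 0.31 × 0.26 × (1 − 0.15) × 0.68 × 0.18 = 0.0083856
  humidity excursion: 0.27 × 0.52 × (1 − 0.62) × 0.21 × 0.12 = 0.0013445
  calibration drift: 0.29 × 0.39 × (1 − 0.83) × 0.76 × 0.79 = 0.011544
  operator setup error: 0.13 × 0.45 × (1 − 0.55) × 0.33 × 0.88 = 0.0076448
Normalizing constant Z = 0.0083856 + 0.0013445 + 0.011544 + 0.0076448 = 0.028919.
P(operator setup error | evidence) = 0.0076448 / 0.028919 ≈ 0.264.

0.264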